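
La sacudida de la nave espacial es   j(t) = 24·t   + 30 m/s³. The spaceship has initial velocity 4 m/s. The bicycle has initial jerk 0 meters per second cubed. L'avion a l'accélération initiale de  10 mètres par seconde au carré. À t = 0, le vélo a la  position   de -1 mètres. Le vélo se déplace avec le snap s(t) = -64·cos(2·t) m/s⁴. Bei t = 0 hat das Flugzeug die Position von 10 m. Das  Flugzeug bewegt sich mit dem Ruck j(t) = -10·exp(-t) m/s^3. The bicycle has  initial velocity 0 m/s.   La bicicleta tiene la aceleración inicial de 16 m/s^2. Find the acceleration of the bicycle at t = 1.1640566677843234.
To find the answer, we compute 2 integrals of s(t) = -64·cos(2·t). The antiderivative of snap, with j(0) = 0, gives jerk: j(t) = -32·sin(2·t). Integrating jerk and using the initial condition a(0) = 16, we get a(t) = 16·cos(2·t). Using a(t) = 16·cos(2·t) and substituting t = 1.1640566677843234, we find a = -10.9915878273186.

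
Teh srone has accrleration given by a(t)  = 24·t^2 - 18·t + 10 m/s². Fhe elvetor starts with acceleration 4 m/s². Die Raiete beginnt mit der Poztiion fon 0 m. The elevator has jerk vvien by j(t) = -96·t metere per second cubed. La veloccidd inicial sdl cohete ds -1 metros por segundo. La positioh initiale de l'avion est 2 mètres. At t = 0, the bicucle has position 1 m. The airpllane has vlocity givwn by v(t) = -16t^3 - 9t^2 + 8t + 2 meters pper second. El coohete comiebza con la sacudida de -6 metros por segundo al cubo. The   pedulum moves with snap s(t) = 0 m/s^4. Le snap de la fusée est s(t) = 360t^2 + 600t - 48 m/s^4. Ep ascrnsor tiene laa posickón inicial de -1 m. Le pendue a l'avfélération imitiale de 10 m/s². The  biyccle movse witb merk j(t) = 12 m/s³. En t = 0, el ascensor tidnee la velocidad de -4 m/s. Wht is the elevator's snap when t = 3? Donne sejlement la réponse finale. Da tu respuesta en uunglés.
The snap at t = 3 is s = -96.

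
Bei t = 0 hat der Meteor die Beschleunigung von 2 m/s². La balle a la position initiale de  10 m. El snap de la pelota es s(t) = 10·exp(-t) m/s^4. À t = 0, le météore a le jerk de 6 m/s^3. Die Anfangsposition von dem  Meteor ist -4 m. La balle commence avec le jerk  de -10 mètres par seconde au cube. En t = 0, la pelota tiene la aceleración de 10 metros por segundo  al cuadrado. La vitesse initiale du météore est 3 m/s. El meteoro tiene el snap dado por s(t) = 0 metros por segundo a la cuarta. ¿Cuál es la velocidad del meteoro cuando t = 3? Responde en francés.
Nous devons trouver la primitive de notre équation du snap s(t) = 0 3 fois. L'intégrale du snap est le jerk. En utilisant j(0) = 6, nous obtenons j(t) = 6. En intégrant le jerk et en utilisant la condition initiale a(0) = 2, nous obtenons a(t) = 6·t + 2. La primitive de l'accélération, avec v(0) = 3, donne la vitesse: v(t) = 3·t^2 + 2·t + 3. Nous avons la vitesse v(t) = 3·t^2 + 2·t + 3. En substituant t = 3: v(3) = 36.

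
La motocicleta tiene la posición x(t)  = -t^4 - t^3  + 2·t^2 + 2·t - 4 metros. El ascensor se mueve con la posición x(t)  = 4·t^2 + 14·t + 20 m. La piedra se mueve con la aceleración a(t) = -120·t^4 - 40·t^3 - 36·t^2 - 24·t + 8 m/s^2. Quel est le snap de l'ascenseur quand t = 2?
Nous devons dériver notre équation de la position x(t) = 4·t^2 + 14·t + 20 4 fois. En dérivant la position, nous obtenons la vitesse: v(t) = 8·t + 14. En prenant d/dt de v(t), nous trouvons a(t) = 8. En prenant d/dt de a(t), nous trouvons j(t) = 0. La dérivée du jerk donne le snap: s(t) = 0. Nous avons le snap s(t) = 0. En substituant t = 2: s(2) = 0.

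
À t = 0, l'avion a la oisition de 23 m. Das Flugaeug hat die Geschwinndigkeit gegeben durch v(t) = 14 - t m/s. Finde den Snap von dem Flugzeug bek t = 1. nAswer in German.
Ausgehend von der Geschwindigkeit v(t) = 14 - t, nehmen wir 3 Ableitungen. Durch Ableiten von der Geschwindigkeit erhalten wir die Beschleunigung: a(t) = -1. Durch Ableiten von der Beschleunigung erhalten wir den Ruck: j(t) = 0. Die Ableitung von dem Ruck ergibt den Snap: s(t) = 0. Mit s(t) = 0 und Einsetzen von t = 1, finden wir s = 0.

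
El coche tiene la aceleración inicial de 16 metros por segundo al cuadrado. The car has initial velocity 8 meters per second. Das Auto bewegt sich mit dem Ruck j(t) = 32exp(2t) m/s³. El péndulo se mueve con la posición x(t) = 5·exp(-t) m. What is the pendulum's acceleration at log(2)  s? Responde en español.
Para resolver esto, necesitamos tomar 2 derivadas de nuestra ecuación de la posición x(t) = 5·exp(-t). Derivando la posición, obtenemos la velocidad: v(t) = -5·exp(-t). Derivando la velocidad, obtenemos la aceleración: a(t) = 5·exp(-t). De la ecuación de la aceleración a(t) = 5·exp(-t), sustituimos t = log(2) para obtener a = 5/2.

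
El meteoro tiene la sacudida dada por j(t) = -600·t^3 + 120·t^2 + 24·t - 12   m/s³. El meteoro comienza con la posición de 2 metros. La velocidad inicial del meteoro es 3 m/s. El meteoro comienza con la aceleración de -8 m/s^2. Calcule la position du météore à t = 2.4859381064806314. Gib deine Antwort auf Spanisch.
Debemos encontrar la antiderivada de nuestra ecuación de la sacudida j(t) = -600·t^3 + 120·t^2 + 24·t - 12 3 veces. Integrando la sacudida y usando la condición inicial a(0) = -8, obtenemos a(t) = -150·t^4 + 40·t^3 + 12·t^2 - 12·t - 8. La antiderivada de la aceleración, con v(0) = 3, da la velocidad: v(t) = -30·t^5 + 10·t^4 + 4·t^3 - 6·t^2 - 8·t + 3. Integrando la velocidad y usando la condición inicial x(0) = 2, obtenemos x(t) = -5·t^6 + 2·t^5 + t^4 - 2·t^3 - 4·t^2 + 3·t + 2. Usando x(t) = -5·t^6 + 2·t^5 + t^4 - 2·t^3 - 4·t^2 + 3·t + 2 y sustituyendo t = 2.4859381064806314, encontramos x = -997.996492381507.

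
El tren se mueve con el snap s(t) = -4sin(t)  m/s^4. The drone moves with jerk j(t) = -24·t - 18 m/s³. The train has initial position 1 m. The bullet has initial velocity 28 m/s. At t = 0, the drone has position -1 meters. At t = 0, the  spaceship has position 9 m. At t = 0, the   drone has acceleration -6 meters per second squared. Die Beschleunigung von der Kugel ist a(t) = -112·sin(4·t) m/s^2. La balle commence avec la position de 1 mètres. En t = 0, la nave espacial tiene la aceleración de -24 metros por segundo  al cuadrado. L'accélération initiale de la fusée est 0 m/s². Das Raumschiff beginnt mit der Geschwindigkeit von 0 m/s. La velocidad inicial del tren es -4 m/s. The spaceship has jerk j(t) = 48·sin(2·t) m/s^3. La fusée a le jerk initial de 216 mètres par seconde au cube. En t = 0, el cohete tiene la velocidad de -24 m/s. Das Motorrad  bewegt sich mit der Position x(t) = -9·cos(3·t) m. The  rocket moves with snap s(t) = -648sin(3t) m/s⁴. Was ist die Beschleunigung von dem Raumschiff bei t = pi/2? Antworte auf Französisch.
En partant du jerk j(t) = 48·sin(2·t), nous prenons 1 primitive. En intégrant le jerk et en utilisant la condition initiale a(0) = -24, nous obtenons a(t) = -24·cos(2·t). De l'équation de l'accélération a(t) = -24·cos(2·t), nous substituons t = pi/2 pour obtenir a = 24.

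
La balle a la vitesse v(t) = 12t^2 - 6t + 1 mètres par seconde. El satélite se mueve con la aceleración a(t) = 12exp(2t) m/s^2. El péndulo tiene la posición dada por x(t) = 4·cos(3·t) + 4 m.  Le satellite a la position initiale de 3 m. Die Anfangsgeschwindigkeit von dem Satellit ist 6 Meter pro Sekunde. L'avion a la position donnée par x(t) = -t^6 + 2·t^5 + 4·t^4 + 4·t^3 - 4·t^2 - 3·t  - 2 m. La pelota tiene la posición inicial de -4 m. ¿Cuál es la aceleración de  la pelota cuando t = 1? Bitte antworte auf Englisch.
We must differentiate our velocity equation v(t) = 12·t^2 - 6·t + 1 1 time. Differentiating velocity, we get acceleration: a(t) = 24·t - 6. We have acceleration a(t) = 24·t - 6. Substituting t = 1: a(1) = 18.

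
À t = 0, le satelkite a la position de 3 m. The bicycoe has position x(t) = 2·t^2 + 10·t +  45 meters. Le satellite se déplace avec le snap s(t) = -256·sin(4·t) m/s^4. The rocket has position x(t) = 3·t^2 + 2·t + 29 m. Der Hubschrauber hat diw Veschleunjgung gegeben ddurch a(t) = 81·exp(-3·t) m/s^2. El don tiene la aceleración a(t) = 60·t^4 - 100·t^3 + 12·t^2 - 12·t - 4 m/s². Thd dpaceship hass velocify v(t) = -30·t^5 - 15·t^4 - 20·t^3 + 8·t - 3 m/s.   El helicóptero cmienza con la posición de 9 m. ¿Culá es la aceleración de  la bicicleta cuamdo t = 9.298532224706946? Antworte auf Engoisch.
To solve this, we need to take 2 derivatives of our position equation x(t) = 2·t^2 + 10·t + 45. Differentiating position, we get velocity: v(t) = 4·t + 10. Differentiating velocity, we get acceleration: a(t) = 4. Using a(t) = 4 and substituting t = 9.298532224706946, we find a = 4.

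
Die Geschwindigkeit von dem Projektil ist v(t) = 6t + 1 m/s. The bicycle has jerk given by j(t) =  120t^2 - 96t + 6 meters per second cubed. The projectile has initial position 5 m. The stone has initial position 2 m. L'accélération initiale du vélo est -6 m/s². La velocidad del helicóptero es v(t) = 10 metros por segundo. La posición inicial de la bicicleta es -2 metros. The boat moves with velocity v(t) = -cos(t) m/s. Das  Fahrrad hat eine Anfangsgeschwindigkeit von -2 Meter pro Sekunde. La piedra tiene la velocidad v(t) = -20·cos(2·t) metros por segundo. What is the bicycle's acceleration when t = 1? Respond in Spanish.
Necesitamos integrar nuestra ecuación de la sacudida j(t) = 120·t^2 - 96·t + 6 1 vez. La antiderivada de la sacudida es la aceleración. Usando a(0) = -6, obtenemos a(t) = 40·t^3 - 48·t^2 + 6·t - 6. Usando a(t) = 40·t^3 - 48·t^2 + 6·t - 6 y sustituyendo t = 1, encontramos a = -8.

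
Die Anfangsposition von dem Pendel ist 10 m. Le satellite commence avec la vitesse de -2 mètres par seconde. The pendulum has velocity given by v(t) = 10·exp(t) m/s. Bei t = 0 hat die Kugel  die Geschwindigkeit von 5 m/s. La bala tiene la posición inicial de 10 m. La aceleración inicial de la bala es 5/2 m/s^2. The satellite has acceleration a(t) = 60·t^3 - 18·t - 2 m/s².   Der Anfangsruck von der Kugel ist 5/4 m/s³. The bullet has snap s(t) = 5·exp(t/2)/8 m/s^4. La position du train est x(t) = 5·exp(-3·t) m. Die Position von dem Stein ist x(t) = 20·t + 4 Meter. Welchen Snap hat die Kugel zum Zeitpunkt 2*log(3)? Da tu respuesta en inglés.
We have snap s(t) = 5·exp(t/2)/8. Substituting t = 2*log(3): s(2*log(3)) = 15/8.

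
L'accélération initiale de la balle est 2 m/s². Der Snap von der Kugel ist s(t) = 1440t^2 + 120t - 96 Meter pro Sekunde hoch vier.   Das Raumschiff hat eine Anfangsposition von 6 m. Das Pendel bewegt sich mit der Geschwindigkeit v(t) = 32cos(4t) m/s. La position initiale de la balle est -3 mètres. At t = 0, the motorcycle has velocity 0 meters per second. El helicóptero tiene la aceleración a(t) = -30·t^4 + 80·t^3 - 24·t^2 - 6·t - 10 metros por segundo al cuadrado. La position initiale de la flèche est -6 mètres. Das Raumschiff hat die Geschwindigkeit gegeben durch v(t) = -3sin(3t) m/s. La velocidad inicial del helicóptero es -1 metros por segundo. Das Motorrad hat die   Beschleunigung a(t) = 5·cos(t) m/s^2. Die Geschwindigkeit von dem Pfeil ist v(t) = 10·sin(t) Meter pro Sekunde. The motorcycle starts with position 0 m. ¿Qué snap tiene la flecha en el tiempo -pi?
Partiendo de la velocidad v(t) = 10·sin(t), tomamos 3 derivadas. Derivando la velocidad, obtenemos la aceleración: a(t) = 10·cos(t). Tomando d/dt de a(t), encontramos j(t) = -10·sin(t). Derivando la sacudida, obtenemos el snap: s(t) = -10·cos(t). De la ecuación del snap s(t) = -10·cos(t), sustituimos t = -pi para obtener s = 10.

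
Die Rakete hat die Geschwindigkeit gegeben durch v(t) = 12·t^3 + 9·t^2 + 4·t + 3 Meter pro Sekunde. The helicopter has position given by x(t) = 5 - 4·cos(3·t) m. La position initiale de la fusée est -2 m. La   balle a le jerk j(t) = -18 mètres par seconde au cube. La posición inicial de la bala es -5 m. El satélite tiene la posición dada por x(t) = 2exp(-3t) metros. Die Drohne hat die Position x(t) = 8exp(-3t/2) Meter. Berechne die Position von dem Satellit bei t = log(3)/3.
Mit x(t) = 2·exp(-3·t) und Einsetzen von t = log(3)/3, finden wir x = 2/3.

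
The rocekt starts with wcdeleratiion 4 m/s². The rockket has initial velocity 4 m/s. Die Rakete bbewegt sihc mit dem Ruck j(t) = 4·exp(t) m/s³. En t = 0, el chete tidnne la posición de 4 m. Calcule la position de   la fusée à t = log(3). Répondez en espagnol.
Para resolver esto, necesitamos tomar 3 antiderivadas de nuestra ecuación de la sacudida j(t) = 4·exp(t). Integrando la sacudida y usando la condición inicial a(0) = 4, obtenemos a(t) = 4·exp(t). La antiderivada de la aceleración es la velocidad. Usando v(0) = 4, obtenemos v(t) = 4·exp(t). La integral de la velocidad, con x(0) = 4, da la posición: x(t) = 4·exp(t). Tenemos la posición x(t) = 4·exp(t). Sustituyendo t = log(3): x(log(3)) = 12.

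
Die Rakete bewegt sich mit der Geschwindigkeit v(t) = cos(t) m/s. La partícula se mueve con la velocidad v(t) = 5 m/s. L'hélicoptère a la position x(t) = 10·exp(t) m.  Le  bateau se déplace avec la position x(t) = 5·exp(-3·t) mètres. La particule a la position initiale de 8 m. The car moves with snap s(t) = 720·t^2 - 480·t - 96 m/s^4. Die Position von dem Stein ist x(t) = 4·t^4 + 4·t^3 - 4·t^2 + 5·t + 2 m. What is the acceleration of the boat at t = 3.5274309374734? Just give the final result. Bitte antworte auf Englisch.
a(3.5274309374734) = 0.00114125091688657.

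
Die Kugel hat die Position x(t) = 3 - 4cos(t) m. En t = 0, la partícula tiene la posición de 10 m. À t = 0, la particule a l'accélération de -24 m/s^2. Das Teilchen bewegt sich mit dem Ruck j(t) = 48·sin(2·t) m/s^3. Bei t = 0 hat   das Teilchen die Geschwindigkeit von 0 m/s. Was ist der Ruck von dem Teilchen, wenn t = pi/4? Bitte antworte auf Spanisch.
De la ecuación de la sacudida j(t) = 48·sin(2·t), sustituimos t = pi/4 para obtener j = 48.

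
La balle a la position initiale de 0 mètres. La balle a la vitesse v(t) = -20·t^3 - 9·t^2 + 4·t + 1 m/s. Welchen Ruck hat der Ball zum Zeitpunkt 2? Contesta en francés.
En partant de la vitesse v(t) = -20·t^3 - 9·t^2 + 4·t + 1, nous prenons 2 dérivées. En prenant d/dt de v(t), nous trouvons a(t) = -60·t^2 - 18·t + 4. La dérivée de l'accélération donne le jerk: j(t) = -120·t - 18. Nous avons le jerk j(t) = -120·t - 18. En substituant t = 2: j(2) = -258.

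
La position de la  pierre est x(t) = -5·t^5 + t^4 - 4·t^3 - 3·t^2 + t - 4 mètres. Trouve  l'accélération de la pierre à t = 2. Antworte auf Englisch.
To solve this, we need to take 2 derivatives of our position equation x(t) = -5·t^5 + t^4 - 4·t^3 - 3·t^2 + t - 4. The derivative of position gives velocity: v(t) = -25·t^4 + 4·t^3 - 12·t^2 - 6·t + 1. Taking d/dt of v(t), we find a(t) = -100·t^3 + 12·t^2 - 24·t - 6. We have acceleration a(t) = -100·t^3 + 12·t^2 - 24·t - 6. Substituting t = 2: a(2) = -806.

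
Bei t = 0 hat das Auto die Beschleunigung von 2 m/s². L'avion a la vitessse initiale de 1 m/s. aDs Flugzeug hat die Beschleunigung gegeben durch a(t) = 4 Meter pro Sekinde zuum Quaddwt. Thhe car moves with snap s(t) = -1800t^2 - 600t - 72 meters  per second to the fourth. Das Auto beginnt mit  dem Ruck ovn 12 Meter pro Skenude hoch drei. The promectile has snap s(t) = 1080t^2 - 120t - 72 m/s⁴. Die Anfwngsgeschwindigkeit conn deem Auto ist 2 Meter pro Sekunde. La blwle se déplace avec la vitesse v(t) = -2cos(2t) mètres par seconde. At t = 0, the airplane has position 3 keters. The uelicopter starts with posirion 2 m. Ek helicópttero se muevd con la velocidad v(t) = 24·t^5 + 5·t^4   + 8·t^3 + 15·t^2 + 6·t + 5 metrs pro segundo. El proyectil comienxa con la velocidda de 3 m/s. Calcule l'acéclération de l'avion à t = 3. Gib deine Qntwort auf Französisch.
De l'équation de l'accélération a(t) = 4, nous substituons t = 3 pour obtenir a = 4.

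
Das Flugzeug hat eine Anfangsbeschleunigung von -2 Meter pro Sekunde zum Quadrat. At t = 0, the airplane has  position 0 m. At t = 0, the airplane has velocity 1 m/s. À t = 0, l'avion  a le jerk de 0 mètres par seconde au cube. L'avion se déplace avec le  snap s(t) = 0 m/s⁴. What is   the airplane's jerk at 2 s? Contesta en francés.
Pour résoudre ceci, nous devons prendre 1 primitive de notre équation du snap s(t) = 0. L'intégrale du snap est le jerk. En utilisant j(0) = 0, nous obtenons j(t) = 0. De l'équation du jerk j(t) = 0, nous substituons t = 2 pour obtenir j = 0.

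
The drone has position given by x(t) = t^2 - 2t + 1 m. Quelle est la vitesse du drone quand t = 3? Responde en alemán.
Wir müssen unsere Gleichung für die Position x(t) = t^2 - 2·t + 1 1-mal ableiten. Durch Ableiten von der Position erhalten wir die Geschwindigkeit: v(t) = 2·t - 2. Wir haben die Geschwindigkeit v(t) = 2·t - 2. Durch Einsetzen von t = 3: v(3) = 4.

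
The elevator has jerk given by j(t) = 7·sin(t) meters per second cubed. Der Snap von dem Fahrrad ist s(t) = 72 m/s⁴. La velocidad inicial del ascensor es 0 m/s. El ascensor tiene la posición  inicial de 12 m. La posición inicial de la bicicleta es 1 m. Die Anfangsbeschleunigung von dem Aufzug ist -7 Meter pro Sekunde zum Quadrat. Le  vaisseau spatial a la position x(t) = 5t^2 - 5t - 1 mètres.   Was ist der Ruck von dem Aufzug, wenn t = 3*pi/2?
Wir haben den Ruck j(t) = 7·sin(t). Durch Einsetzen von t = 3*pi/2: j(3*pi/2) = -7.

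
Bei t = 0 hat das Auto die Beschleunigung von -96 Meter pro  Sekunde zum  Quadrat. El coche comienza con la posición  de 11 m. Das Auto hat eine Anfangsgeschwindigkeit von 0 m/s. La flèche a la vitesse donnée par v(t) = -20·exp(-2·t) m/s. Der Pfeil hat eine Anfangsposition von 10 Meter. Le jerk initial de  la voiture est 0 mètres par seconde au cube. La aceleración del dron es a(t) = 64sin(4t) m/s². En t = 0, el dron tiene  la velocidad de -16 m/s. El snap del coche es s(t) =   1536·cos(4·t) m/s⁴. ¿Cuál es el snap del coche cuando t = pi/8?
Usando s(t) = 1536·cos(4·t) y sustituyendo t = pi/8, encontramos s = 0.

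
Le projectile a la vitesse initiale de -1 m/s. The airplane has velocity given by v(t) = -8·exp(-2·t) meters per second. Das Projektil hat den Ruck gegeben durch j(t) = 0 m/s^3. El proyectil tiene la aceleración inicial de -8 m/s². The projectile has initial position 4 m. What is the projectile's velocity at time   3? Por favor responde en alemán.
Um dies zu lösen, müssen wir 2 Stammfunktionen unserer Gleichung für den Ruck j(t) = 0 finden. Die Stammfunktion von dem Ruck, mit a(0) = -8, ergibt die Beschleunigung: a(t) = -8. Durch Integration von der Beschleunigung und Verwendung der Anfangsbedingung v(0) = -1, erhalten wir v(t) = -8·t - 1. Mit v(t) = -8·t - 1 und Einsetzen von t = 3, finden wir v = -25.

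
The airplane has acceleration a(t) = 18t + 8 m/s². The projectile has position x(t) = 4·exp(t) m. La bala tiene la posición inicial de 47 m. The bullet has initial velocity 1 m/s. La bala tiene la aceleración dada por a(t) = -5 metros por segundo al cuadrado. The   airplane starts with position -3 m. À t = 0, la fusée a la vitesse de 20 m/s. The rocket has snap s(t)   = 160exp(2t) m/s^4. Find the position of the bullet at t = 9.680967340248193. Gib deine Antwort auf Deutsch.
Ausgehend von der Beschleunigung a(t) = -5, nehmen wir 2 Integrale. Das Integral von der Beschleunigung ist die Geschwindigkeit. Mit v(0) = 1 erhalten wir v(t) = 1 - 5·t. Mit ∫v(t)dt und Anwendung von x(0) = 47, finden wir x(t) = -5·t^2/2 + t + 47. Wir haben die Position x(t) = -5·t^2/2 + t + 47. Durch Einsetzen von t = 9.680967340248193: x(9.680967340248193) = -177.621854267132.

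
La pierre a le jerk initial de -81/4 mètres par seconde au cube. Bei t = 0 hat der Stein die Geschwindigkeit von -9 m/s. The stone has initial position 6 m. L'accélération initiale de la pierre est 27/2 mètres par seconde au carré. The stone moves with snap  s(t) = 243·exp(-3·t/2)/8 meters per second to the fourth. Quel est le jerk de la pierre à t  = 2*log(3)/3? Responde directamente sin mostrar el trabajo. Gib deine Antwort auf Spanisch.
j(2*log(3)/3) = -27/4.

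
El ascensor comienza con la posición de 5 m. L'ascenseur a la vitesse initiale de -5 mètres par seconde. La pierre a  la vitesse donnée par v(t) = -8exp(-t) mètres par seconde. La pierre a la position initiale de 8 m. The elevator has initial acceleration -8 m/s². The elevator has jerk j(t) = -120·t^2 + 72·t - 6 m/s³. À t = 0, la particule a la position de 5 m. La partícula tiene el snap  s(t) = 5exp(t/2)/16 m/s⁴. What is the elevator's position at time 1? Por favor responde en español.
Partiendo de la sacudida j(t) = -120·t^2 + 72·t - 6, tomamos 3 integrales. La antiderivada de la sacudida, con a(0) = -8, da la aceleración: a(t) = -40·t^3 + 36·t^2 - 6·t - 8. Tomando ∫a(t)dt y aplicando v(0) = -5, encontramos v(t) = -10·t^4 + 12·t^3 - 3·t^2 - 8·t - 5. Integrando la velocidad y usando la condición inicial x(0) = 5, obtenemos x(t) = -2·t^5 + 3·t^4 - t^3 - 4·t^2 - 5·t + 5. De la ecuación de la posición x(t) = -2·t^5 + 3·t^4 - t^3 - 4·t^2 - 5·t + 5, sustituimos t = 1 para obtener x = -4.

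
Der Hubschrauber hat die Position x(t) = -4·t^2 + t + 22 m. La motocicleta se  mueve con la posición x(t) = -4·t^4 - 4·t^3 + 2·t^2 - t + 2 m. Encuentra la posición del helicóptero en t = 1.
De la ecuación de la posición x(t) = -4·t^2 + t + 22, sustituimos t = 1 para obtener x = 19.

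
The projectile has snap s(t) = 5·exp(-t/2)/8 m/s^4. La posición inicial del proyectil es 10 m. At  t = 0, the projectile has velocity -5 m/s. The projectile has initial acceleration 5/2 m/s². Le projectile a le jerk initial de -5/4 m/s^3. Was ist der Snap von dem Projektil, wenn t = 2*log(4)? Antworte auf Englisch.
From the given snap equation s(t) = 5·exp(-t/2)/8, we substitute t = 2*log(4) to get s = 5/32.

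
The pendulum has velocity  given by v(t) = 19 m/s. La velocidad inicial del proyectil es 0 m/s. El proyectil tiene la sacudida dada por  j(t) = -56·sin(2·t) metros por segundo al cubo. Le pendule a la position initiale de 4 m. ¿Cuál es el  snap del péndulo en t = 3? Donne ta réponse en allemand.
Ausgehend von der Geschwindigkeit v(t) = 19, nehmen wir 3 Ableitungen. Mit d/dt von v(t) finden wir a(t) = 0. Durch Ableiten von der Beschleunigung erhalten wir den Ruck: j(t) = 0. Mit d/dt von j(t) finden wir s(t) = 0. Mit s(t) = 0 und Einsetzen von t = 3, finden wir s = 0.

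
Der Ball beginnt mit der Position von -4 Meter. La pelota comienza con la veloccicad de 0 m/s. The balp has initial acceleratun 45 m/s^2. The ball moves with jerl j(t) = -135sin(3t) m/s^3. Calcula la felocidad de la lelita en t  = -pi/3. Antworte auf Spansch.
Necesitamos integrar nuestra ecuación de la sacudida j(t) = -135·sin(3·t) 2 veces. Integrando la sacudida y usando la condición inicial a(0) = 45, obtenemos a(t) = 45·cos(3·t). La integral de la aceleración, con v(0) = 0, da la velocidad: v(t) = 15·sin(3·t). Usando v(t) = 15·sin(3·t) y sustituyendo t = -pi/3, encontramos v = 0.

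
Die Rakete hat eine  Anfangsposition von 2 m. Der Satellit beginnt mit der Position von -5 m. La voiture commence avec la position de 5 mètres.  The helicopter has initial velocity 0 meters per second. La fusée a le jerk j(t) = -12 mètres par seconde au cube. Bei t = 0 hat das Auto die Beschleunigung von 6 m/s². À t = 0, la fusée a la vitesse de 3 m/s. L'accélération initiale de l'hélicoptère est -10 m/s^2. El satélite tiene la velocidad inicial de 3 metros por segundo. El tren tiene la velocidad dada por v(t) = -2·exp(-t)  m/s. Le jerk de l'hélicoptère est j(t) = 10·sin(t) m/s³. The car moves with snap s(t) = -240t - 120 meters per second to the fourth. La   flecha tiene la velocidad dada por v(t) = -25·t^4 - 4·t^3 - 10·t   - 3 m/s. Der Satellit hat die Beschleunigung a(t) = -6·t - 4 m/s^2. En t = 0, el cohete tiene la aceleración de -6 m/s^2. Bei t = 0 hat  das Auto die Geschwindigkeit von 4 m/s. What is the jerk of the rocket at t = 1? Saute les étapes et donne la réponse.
At t = 1, j = -12.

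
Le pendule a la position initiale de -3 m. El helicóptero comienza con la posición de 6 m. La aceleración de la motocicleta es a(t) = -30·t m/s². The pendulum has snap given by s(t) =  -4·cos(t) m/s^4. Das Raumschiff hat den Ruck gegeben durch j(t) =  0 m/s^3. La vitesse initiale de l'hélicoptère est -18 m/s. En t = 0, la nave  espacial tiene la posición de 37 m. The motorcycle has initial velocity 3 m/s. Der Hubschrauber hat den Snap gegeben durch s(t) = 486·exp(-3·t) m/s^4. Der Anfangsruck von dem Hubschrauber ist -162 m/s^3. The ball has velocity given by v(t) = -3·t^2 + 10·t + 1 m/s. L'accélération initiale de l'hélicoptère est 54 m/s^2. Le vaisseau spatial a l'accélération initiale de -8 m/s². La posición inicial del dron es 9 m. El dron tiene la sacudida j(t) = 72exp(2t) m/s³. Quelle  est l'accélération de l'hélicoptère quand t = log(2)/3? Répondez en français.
Nous devons trouver l'intégrale de notre équation du snap s(t) = 486·exp(-3·t) 2 fois. En prenant ∫s(t)dt et en appliquant j(0) = -162, nous trouvons j(t) = -162·exp(-3·t). En prenant ∫j(t)dt et en appliquant a(0) = 54, nous trouvons a(t) = 54·exp(-3·t). Nous avons l'accélération a(t) = 54·exp(-3·t). En substituant t = log(2)/3: a(log(2)/3) = 27.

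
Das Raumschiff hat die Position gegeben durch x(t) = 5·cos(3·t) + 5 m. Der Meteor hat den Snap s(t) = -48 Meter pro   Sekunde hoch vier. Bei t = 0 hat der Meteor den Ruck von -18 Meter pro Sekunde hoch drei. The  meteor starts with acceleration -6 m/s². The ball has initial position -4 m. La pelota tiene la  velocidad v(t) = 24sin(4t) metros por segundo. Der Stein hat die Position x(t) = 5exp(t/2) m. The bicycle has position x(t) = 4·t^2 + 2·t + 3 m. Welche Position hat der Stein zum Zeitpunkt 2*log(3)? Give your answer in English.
From the given position equation x(t) = 5·exp(t/2), we substitute t = 2*log(3) to get x = 15.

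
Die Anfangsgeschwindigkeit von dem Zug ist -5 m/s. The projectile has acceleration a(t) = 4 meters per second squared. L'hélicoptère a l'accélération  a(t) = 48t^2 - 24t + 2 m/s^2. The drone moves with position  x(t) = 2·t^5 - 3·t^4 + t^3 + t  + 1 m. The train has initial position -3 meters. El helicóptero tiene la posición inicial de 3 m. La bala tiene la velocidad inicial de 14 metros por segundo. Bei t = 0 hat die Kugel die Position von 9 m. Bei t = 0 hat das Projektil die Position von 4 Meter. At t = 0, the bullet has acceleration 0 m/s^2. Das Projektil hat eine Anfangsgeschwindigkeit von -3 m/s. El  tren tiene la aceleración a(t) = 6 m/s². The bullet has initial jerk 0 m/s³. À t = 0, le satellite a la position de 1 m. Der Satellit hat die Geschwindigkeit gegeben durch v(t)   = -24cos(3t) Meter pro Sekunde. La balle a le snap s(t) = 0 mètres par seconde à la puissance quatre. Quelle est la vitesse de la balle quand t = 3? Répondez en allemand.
Wir müssen die Stammfunktion unserer Gleichung für den Snap s(t) = 0 3-mal finden. Das Integral von dem Snap, mit j(0) = 0, ergibt den Ruck: j(t) = 0. Das Integral von dem Ruck ist die Beschleunigung. Mit a(0) = 0 erhalten wir a(t) = 0. Mit ∫a(t)dt und Anwendung von v(0) = 14, finden wir v(t) = 14. Aus der Gleichung für die Geschwindigkeit v(t) = 14, setzen wir t = 3 ein und erhalten v = 14.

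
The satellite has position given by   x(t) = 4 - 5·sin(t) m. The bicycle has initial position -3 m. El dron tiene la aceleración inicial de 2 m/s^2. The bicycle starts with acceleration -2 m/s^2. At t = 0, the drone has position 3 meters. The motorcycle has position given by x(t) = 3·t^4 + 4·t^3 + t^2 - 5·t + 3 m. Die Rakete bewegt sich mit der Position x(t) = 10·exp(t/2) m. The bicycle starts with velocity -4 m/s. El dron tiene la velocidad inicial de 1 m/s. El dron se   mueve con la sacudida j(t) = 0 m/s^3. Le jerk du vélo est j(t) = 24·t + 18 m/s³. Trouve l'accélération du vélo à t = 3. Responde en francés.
Nous devons intégrer notre équation du jerk j(t) = 24·t + 18 1 fois. En prenant ∫j(t)dt et en appliquant a(0) = -2, nous trouvons a(t) = 12·t^2 + 18·t - 2. En utilisant a(t) = 12·t^2 + 18·t - 2 et en substituant t = 3, nous trouvons a = 160.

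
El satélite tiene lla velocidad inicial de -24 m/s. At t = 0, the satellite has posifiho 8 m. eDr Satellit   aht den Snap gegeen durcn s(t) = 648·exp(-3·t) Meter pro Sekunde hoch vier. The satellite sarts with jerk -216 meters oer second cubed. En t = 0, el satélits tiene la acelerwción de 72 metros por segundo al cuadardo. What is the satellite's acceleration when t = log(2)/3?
We must find the integral of our snap equation s(t) = 648·exp(-3·t) 2 times. Finding the antiderivative of s(t) and using j(0) = -216: j(t) = -216·exp(-3·t). Integrating jerk and using the initial condition a(0) = 72, we get a(t) = 72·exp(-3·t). Using a(t) = 72·exp(-3·t) and substituting t = log(2)/3, we find a = 36.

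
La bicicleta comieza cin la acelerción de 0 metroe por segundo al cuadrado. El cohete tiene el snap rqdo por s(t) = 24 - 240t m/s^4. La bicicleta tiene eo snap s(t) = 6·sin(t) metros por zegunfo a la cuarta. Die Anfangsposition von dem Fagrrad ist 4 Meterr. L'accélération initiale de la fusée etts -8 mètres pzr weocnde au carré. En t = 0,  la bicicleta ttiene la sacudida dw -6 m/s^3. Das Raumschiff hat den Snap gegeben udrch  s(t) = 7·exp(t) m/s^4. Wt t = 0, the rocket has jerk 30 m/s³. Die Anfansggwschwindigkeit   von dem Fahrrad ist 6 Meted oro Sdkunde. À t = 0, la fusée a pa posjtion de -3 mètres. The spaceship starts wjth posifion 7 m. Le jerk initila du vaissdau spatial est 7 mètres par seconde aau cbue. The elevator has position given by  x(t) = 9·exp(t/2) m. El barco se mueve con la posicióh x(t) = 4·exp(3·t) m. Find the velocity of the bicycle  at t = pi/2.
We need to integrate our snap equation s(t) = 6·sin(t) 3 times. Taking ∫s(t)dt and applying j(0) = -6, we find j(t) = -6·cos(t). The integral of jerk is acceleration. Using a(0) = 0, we get a(t) = -6·sin(t). Integrating acceleration and using the initial condition v(0) = 6, we get v(t) = 6·cos(t). From the given velocity equation v(t) = 6·cos(t), we substitute t = pi/2 to get v = 0.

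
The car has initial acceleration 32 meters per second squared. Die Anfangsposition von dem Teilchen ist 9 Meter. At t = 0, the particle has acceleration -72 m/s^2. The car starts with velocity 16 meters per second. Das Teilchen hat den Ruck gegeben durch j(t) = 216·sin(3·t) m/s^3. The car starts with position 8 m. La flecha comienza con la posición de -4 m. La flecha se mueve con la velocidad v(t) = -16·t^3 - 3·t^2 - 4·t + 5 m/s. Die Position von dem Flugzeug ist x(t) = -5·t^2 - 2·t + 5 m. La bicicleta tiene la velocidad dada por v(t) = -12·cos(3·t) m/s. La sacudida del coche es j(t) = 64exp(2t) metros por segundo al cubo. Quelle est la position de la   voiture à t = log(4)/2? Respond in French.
Pour résoudre ceci, nous devons prendre 3 primitives de notre équation du jerk j(t) = 64·exp(2·t). La primitive du jerk est l'accélération. En utilisant a(0) = 32, nous obtenons a(t) = 32·exp(2·t). En prenant ∫a(t)dt et en appliquant v(0) = 16, nous trouvons v(t) = 16·exp(2·t). En intégrant la vitesse et en utilisant la condition initiale x(0) = 8, nous obtenons x(t) = 8·exp(2·t). Nous avons la position x(t) = 8·exp(2·t). En substituant t = log(4)/2: x(log(4)/2) = 32.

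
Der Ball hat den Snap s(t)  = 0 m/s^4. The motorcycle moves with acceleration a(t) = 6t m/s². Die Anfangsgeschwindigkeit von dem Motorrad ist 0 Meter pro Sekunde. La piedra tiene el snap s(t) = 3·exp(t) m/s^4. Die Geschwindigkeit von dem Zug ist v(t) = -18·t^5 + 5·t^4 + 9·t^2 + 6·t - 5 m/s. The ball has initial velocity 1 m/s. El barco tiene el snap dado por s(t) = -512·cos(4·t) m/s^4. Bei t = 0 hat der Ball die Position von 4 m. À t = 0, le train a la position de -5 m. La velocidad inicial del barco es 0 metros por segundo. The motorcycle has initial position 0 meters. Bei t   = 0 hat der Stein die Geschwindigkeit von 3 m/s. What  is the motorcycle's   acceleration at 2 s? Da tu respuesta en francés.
De l'équation de l'accélération a(t) = 6·t, nous substituons t = 2 pour obtenir a = 12.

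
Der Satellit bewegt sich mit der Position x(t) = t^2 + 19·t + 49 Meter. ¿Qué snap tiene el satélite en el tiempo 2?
Debemos derivar nuestra ecuación de la posición x(t) = t^2 + 19·t + 49 4 veces. Derivando la posición, obtenemos la velocidad: v(t) = 2·t + 19. La derivada de la velocidad da la aceleración: a(t) = 2. Tomando d/dt de a(t), encontramos j(t) = 0. Tomando d/dt de j(t), encontramos s(t) = 0. De la ecuación del snap s(t) = 0, sustituimos t = 2 para obtener s = 0.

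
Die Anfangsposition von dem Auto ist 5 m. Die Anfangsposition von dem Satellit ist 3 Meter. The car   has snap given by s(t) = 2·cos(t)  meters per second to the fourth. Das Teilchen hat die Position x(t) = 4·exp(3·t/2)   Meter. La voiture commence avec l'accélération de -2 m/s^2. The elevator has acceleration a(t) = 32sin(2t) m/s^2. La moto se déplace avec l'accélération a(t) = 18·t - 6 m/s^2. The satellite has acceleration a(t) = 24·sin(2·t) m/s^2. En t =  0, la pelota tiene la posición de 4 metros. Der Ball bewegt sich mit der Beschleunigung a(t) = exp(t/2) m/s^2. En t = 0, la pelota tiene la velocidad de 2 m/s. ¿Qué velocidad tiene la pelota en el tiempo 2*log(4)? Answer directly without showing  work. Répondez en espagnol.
v(2*log(4)) = 8.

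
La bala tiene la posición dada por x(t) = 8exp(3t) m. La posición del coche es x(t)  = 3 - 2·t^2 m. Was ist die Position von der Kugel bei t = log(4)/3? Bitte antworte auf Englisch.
We have position x(t) = 8·exp(3·t). Substituting t = log(4)/3: x(log(4)/3) = 32.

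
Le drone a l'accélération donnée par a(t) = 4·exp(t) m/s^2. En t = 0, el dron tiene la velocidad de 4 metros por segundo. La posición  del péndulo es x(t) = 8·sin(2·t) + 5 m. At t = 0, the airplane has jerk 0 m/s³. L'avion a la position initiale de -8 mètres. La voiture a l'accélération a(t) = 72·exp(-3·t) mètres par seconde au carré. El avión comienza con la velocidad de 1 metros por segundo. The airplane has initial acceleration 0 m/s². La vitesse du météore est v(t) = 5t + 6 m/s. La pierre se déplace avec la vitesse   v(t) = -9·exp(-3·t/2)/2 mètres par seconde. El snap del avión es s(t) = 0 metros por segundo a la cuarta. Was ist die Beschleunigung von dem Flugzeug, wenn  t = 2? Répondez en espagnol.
Para resolver esto, necesitamos tomar 2 antiderivadas de nuestra ecuación del snap s(t) = 0. La integral del snap, con j(0) = 0, da la sacudida: j(t) = 0. Integrando la sacudida y usando la condición inicial a(0) = 0, obtenemos a(t) = 0. Tenemos la aceleración a(t) = 0. Sustituyendo t = 2: a(2) = 0.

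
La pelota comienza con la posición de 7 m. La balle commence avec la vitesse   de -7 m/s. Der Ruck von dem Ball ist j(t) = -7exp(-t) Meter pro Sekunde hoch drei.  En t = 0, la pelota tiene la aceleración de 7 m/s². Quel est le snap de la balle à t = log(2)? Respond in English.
To solve this, we need to take 1 derivative of our jerk equation j(t) = -7·exp(-t). Differentiating jerk, we get snap: s(t) = 7·exp(-t). Using s(t) = 7·exp(-t) and substituting t = log(2), we find s = 7/2.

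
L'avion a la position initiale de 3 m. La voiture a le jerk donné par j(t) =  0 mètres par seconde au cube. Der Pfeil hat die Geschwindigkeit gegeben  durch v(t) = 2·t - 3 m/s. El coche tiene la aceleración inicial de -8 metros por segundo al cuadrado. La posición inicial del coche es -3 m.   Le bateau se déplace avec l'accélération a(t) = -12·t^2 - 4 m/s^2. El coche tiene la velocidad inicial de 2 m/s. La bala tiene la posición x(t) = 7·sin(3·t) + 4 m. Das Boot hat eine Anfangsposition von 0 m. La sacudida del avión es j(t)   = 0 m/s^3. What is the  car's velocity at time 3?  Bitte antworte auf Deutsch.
Wir müssen unsere Gleichung für den Ruck j(t) = 0 2-mal integrieren. Das Integral von dem Ruck ist die Beschleunigung. Mit a(0) = -8 erhalten wir a(t) = -8. Das Integral von der Beschleunigung, mit v(0) = 2, ergibt die Geschwindigkeit: v(t) = 2 - 8·t. Wir haben die Geschwindigkeit v(t) = 2 - 8·t. Durch Einsetzen von t = 3: v(3) = -22.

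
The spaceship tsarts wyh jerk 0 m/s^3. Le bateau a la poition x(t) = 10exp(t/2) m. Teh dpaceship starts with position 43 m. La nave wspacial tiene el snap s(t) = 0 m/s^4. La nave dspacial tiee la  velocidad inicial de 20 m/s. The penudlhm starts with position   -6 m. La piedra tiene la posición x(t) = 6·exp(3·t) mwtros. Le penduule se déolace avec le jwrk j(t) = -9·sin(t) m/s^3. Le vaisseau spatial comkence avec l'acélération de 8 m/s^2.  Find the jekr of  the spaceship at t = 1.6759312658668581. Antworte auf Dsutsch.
Ausgehend von dem Snap s(t) = 0, nehmen wir 1 Stammfunktion. Durch Integration von dem Snap und Verwendung der Anfangsbedingung j(0) = 0, erhalten wir j(t) = 0. Aus der Gleichung für den Ruck j(t) = 0, setzen wir t = 1.6759312658668581 ein und erhalten j = 0.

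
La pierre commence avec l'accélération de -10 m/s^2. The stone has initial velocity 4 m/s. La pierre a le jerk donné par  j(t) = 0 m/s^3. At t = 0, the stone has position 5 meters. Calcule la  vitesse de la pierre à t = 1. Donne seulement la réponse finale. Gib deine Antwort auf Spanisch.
En t = 1, v = -6.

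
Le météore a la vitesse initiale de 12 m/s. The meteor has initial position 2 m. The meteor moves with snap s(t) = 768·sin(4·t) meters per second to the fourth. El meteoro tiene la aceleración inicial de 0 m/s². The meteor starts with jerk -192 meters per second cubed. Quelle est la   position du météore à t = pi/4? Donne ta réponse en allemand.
Wir müssen das Integral unserer Gleichung für den Snap s(t) = 768·sin(4·t) 4-mal finden. Mit ∫s(t)dt und Anwendung von j(0) = -192, finden wir j(t) = -192·cos(4·t). Durch Integration von dem Ruck und Verwendung der Anfangsbedingung a(0) = 0, erhalten wir a(t) = -48·sin(4·t). Das Integral von der Beschleunigung ist die Geschwindigkeit. Mit v(0) = 12 erhalten wir v(t) = 12·cos(4·t). Die Stammfunktion von der Geschwindigkeit, mit x(0) = 2, ergibt die Position: x(t) = 3·sin(4·t) + 2. Wir haben die Position x(t) = 3·sin(4·t) + 2. Durch Einsetzen von t = pi/4: x(pi/4) = 2.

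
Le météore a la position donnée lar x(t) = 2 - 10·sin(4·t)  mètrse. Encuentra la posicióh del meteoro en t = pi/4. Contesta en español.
De la ecuación de la posición x(t) = 2 - 10·sin(4·t), sustituimos t = pi/4 para obtener x = 2.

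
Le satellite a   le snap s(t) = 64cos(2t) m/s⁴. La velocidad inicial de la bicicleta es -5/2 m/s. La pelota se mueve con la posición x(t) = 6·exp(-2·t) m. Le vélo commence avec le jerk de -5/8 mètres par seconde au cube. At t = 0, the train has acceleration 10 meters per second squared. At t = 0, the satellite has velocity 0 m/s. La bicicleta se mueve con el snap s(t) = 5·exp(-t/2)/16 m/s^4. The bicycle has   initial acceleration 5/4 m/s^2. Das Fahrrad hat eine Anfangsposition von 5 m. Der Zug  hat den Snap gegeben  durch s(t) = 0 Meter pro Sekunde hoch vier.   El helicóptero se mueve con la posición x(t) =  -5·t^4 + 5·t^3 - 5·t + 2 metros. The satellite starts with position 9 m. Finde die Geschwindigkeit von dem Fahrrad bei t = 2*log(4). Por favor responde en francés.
Nous devons intégrer notre équation du snap s(t) = 5·exp(-t/2)/16 3 fois. L'intégrale du snap est le jerk. En utilisant j(0) = -5/8, nous obtenons j(t) = -5·exp(-t/2)/8. En prenant ∫j(t)dt et en appliquant a(0) = 5/4, nous trouvons a(t) = 5·exp(-t/2)/4. En prenant ∫a(t)dt et en appliquant v(0) = -5/2, nous trouvons v(t) = -5·exp(-t/2)/2. Nous avons la vitesse v(t) = -5·exp(-t/2)/2. En substituant t = 2*log(4): v(2*log(4)) = -5/8.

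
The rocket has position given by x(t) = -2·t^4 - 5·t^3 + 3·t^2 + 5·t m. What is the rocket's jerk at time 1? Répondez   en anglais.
To solve this, we need to take 3 derivatives of our position equation x(t) = -2·t^4 - 5·t^3 + 3·t^2 + 5·t. Taking d/dt of x(t), we find v(t) = -8·t^3 - 15·t^2 + 6·t + 5. Taking d/dt of v(t), we find a(t) = -24·t^2 - 30·t + 6. Taking d/dt of a(t), we find j(t) = -48·t - 30. We have jerk j(t) = -48·t - 30. Substituting t = 1: j(1) = -78.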